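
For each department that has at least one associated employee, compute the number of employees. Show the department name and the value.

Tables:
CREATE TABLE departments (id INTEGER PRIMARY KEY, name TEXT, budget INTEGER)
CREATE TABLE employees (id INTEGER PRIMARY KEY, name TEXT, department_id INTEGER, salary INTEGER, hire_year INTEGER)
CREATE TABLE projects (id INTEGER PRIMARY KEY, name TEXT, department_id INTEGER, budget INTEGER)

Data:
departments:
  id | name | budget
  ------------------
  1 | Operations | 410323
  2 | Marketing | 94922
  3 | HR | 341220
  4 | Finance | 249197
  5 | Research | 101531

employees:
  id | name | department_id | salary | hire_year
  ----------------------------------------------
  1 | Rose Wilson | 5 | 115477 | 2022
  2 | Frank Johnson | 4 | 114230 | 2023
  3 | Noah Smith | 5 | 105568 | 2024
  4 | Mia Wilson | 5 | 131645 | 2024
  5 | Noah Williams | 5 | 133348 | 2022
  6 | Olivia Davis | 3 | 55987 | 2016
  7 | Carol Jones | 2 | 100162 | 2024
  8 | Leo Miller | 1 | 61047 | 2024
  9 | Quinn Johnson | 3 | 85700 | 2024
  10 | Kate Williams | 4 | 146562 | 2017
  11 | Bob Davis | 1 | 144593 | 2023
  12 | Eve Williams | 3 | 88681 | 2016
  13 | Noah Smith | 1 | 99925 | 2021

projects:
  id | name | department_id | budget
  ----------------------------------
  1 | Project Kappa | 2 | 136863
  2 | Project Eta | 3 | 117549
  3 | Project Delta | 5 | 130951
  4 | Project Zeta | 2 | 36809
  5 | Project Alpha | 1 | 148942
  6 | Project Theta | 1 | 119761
SELECT p.name, COUNT(*) AS n FROM employees c JOIN departments p ON c.department_id = p.id GROUP BY p.id, p.name

Execution result:
name | n
Operations | 3
Marketing | 1
HR | 3
Finance | 2
Research | 4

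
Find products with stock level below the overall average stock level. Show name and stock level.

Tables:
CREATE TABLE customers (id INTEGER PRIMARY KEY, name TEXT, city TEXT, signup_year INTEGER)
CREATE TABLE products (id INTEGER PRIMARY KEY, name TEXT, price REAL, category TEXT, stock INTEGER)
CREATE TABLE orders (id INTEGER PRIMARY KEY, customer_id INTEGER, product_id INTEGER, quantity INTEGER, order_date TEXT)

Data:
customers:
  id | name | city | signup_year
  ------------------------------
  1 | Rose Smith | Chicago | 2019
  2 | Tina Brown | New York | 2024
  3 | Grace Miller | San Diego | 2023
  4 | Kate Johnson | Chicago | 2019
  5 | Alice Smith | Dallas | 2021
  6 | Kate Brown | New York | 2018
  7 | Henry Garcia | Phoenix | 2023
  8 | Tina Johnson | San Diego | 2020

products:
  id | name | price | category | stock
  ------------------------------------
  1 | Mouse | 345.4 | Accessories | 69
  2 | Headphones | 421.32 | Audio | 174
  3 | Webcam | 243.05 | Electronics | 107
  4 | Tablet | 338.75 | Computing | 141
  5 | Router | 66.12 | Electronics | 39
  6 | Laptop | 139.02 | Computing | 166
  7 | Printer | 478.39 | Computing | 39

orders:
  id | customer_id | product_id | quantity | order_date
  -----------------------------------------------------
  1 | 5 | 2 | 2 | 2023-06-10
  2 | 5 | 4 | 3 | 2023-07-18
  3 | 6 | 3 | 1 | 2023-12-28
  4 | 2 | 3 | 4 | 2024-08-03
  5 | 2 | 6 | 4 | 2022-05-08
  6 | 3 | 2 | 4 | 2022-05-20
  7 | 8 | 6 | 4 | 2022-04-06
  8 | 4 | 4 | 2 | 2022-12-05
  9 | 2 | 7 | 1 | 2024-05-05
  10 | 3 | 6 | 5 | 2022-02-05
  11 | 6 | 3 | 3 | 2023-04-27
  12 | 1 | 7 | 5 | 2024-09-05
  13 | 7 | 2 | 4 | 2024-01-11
SELECT name, stock FROM products WHERE stock < (SELECT AVG(stock) FROM products)

Execution result:
name | stock
Mouse | 69
Router | 39
Printer | 39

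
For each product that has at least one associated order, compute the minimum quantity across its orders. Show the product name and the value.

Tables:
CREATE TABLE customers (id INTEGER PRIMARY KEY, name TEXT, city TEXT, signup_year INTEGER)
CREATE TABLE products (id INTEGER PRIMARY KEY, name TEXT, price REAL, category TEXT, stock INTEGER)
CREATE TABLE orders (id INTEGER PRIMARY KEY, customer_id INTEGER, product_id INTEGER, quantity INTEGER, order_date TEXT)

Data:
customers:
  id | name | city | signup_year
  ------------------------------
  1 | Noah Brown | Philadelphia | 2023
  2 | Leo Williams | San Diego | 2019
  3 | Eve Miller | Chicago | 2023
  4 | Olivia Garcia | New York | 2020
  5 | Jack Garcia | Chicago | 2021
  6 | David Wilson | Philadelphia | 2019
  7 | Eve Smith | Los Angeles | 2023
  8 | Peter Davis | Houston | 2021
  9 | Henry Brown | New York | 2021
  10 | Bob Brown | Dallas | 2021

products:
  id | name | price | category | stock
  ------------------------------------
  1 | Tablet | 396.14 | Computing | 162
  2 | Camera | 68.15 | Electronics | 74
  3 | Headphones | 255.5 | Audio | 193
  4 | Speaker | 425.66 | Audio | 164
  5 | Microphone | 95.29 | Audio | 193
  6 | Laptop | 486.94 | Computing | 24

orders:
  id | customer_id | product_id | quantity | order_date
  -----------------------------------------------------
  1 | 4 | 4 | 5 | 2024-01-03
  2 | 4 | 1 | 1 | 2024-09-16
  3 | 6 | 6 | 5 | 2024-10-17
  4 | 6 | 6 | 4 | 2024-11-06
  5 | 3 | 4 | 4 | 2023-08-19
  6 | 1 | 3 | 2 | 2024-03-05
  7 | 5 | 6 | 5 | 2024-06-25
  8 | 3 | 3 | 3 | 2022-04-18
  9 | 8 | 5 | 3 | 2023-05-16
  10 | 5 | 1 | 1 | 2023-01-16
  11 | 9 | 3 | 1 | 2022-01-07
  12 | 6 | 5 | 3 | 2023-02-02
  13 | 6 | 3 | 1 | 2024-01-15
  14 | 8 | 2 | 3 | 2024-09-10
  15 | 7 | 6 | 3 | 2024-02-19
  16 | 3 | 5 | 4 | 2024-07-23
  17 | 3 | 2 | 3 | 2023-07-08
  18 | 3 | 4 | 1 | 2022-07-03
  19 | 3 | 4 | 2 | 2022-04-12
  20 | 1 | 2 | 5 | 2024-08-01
SELECT p.name, MIN(c.quantity) AS min_quantity FROM orders c JOIN products p ON c.product_id = p.id GROUP BY p.id, p.name

Execution result:
name | min_quantity
Tablet | 1
Camera | 3
Headphones | 1
Speaker | 1
Microphone | 3
Laptop | 3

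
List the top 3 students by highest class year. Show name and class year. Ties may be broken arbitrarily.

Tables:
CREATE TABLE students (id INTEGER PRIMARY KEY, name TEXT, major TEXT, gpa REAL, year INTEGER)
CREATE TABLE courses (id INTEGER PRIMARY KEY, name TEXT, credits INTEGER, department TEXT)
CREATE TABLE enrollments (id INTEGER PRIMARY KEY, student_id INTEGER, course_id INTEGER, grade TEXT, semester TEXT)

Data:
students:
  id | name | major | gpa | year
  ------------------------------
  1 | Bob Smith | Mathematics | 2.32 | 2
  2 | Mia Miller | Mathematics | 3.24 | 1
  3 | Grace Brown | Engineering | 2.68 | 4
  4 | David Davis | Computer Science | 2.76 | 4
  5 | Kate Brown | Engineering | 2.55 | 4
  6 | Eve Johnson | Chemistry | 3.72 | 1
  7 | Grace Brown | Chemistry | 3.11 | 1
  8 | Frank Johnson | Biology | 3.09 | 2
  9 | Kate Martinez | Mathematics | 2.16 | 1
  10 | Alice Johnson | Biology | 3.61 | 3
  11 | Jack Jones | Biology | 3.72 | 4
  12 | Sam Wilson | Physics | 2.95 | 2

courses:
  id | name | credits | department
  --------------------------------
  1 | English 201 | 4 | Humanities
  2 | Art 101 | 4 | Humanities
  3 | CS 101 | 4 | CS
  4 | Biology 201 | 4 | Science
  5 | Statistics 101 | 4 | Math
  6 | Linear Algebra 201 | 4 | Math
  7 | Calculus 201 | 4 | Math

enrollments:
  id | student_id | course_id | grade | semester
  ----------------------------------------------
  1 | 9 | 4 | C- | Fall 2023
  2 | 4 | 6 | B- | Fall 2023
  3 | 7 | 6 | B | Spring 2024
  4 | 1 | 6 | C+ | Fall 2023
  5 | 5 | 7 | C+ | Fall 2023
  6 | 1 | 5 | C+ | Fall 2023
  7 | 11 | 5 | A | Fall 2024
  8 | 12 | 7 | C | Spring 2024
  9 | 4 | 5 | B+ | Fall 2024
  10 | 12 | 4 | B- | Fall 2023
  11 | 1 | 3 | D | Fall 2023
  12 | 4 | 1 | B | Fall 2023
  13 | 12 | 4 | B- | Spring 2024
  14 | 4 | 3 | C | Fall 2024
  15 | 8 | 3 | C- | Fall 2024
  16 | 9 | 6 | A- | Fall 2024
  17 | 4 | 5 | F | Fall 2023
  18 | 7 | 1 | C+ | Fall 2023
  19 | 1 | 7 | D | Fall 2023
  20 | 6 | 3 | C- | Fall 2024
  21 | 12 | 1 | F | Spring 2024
SELECT name, year FROM students ORDER BY year DESC LIMIT 3

Execution result:
name | year
Grace Brown | 4
David Davis | 4
Kate Brown | 4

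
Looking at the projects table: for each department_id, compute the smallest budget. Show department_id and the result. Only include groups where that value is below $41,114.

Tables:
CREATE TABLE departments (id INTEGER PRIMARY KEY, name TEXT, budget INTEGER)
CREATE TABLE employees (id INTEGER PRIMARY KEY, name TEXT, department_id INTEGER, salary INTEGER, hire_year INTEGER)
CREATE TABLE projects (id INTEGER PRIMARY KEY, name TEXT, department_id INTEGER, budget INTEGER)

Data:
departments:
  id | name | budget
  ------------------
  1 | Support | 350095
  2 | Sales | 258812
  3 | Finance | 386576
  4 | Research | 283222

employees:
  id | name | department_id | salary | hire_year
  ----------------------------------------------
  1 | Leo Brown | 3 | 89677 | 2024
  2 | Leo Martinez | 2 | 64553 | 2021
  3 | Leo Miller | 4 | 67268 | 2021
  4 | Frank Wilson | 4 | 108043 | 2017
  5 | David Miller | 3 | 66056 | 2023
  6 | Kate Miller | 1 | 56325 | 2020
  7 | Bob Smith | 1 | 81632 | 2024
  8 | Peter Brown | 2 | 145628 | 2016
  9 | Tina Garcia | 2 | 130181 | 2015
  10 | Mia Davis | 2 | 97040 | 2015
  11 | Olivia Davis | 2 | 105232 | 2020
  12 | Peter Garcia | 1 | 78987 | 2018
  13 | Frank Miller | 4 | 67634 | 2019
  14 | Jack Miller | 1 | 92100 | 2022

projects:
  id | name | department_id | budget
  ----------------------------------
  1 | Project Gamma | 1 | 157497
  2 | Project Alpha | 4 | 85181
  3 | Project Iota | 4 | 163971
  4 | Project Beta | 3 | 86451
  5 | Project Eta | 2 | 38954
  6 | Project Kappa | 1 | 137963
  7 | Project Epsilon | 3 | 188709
SELECT department_id, MIN(budget) AS min_budget FROM projects GROUP BY department_id HAVING MIN(budget) < 41114

Execution result:
department_id | min_budget
2 | 38954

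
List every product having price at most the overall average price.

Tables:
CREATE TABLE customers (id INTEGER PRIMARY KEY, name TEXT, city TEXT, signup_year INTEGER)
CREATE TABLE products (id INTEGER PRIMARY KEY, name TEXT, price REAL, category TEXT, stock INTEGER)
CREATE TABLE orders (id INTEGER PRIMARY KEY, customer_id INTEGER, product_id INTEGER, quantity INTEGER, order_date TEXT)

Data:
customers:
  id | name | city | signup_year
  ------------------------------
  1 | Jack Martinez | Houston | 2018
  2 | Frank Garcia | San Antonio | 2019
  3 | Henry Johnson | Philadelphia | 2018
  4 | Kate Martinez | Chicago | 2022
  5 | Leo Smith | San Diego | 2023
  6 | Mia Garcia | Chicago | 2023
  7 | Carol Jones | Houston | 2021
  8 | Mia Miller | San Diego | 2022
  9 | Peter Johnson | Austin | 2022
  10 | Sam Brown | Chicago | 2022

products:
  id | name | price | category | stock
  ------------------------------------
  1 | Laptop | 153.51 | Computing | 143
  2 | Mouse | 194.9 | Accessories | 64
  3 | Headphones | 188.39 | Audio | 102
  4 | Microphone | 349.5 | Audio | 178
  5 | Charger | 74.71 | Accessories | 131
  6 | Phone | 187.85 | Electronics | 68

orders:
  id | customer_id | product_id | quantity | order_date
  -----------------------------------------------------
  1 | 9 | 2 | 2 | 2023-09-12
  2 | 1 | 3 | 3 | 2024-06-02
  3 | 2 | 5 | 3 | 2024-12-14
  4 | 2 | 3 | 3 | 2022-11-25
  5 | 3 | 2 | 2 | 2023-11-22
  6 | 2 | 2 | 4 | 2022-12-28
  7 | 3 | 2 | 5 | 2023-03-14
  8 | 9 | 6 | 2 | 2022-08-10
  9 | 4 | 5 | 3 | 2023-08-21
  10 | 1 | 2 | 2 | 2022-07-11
SELECT name, price FROM products WHERE price <= (SELECT AVG(price) FROM products)

Execution result:
name | price
Laptop | 153.51
Headphones | 188.39
Charger | 74.71
Phone | 187.85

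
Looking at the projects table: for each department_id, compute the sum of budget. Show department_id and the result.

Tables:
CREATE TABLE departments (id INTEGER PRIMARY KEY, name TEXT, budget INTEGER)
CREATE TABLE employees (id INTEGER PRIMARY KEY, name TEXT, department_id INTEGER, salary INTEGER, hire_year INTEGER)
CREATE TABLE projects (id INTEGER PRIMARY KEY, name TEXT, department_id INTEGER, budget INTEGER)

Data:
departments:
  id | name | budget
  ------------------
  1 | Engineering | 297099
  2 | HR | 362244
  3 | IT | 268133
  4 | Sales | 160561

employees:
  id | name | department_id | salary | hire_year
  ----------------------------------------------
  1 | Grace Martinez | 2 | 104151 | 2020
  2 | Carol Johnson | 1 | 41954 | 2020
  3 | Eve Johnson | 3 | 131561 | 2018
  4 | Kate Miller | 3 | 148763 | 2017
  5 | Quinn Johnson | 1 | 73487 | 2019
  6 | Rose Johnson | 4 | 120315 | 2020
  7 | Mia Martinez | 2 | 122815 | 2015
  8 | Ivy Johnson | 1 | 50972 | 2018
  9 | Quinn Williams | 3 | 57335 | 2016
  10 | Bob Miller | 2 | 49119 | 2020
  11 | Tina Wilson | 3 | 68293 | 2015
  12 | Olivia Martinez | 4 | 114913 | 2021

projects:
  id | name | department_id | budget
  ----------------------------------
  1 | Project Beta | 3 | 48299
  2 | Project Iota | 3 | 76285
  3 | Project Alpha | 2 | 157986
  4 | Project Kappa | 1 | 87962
SELECT department_id, SUM(budget) AS sum_budget FROM projects GROUP BY department_id

Execution result:
department_id | sum_budget
1 | 87962
2 | 157986
3 | 124584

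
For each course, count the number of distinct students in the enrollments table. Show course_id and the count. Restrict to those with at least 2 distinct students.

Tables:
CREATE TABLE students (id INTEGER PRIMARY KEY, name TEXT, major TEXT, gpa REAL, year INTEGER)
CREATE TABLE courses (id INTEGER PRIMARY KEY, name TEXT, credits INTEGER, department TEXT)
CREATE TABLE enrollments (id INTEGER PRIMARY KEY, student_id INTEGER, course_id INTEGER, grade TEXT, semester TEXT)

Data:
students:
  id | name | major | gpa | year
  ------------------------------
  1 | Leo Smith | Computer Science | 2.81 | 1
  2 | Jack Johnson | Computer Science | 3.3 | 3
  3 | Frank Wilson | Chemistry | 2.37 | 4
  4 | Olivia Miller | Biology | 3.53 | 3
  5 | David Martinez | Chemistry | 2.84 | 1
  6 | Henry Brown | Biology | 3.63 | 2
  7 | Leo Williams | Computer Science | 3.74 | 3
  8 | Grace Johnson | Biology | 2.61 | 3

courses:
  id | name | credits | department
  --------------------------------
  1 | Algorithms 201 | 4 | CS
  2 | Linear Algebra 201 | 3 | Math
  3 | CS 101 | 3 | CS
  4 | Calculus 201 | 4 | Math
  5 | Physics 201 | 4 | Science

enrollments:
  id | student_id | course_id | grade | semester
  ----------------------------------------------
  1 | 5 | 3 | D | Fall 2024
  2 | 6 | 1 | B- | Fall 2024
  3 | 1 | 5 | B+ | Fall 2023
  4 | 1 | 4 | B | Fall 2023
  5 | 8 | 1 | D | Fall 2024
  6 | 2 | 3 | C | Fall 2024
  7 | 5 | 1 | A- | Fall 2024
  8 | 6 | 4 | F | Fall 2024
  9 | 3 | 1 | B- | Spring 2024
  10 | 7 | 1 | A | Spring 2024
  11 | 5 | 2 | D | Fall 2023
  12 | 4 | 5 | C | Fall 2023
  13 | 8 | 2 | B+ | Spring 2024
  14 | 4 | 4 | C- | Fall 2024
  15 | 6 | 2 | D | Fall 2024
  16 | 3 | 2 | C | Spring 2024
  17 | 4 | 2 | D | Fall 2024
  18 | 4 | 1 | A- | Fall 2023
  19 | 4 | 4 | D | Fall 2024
SELECT course_id, COUNT(DISTINCT student_id) AS distinct_student_count FROM enrollments GROUP BY course_id HAVING COUNT(DISTINCT student_id) >= 2

Execution result:
course_id | distinct_student_count
1 | 6
2 | 5
3 | 2
4 | 3
5 | 2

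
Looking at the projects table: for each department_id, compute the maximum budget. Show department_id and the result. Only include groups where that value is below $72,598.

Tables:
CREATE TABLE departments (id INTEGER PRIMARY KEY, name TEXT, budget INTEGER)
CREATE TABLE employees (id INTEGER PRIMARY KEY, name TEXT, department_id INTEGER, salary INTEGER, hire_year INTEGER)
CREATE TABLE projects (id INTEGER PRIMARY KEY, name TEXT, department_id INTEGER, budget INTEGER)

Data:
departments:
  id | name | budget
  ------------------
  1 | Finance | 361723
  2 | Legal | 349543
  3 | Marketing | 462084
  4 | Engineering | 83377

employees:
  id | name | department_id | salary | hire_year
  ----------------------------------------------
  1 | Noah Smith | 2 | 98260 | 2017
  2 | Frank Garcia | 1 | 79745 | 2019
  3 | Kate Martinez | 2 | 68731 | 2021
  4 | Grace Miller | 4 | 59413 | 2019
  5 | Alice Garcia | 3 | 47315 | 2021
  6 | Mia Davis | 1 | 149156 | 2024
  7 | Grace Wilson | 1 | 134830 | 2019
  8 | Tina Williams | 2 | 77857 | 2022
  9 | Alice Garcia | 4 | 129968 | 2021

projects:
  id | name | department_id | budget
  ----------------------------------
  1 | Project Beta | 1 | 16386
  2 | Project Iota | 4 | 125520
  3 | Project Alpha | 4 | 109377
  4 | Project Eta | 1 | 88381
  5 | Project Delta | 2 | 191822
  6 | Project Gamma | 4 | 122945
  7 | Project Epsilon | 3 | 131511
SELECT department_id, MAX(budget) AS max_budget FROM projects GROUP BY department_id HAVING MAX(budget) < 72598

Execution result:
(no rows)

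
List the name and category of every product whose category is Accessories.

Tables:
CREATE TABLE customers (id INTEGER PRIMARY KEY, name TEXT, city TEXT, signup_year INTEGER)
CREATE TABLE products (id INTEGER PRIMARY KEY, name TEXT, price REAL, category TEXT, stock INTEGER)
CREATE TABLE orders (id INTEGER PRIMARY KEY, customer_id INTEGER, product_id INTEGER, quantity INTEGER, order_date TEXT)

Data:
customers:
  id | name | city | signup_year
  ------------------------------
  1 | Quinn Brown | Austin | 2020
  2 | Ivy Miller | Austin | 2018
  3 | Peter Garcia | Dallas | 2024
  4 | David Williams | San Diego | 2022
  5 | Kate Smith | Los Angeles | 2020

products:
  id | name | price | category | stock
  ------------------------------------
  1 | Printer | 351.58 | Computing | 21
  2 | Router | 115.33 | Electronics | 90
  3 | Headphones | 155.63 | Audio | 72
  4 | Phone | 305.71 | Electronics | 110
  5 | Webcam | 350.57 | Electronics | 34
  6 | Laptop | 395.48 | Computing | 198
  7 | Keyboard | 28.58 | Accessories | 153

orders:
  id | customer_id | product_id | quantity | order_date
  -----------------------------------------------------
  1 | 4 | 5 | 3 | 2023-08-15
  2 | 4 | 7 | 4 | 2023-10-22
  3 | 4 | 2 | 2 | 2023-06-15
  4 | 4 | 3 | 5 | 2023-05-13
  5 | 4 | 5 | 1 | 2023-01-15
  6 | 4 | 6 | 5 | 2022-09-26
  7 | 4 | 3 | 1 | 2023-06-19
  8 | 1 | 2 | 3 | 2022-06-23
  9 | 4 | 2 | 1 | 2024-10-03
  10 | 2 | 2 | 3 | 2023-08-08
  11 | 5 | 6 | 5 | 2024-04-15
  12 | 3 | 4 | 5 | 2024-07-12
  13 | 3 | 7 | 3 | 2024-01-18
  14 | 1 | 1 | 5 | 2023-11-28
SELECT name, category FROM products WHERE category = 'Accessories'

Execution result:
name | category
Keyboard | Accessories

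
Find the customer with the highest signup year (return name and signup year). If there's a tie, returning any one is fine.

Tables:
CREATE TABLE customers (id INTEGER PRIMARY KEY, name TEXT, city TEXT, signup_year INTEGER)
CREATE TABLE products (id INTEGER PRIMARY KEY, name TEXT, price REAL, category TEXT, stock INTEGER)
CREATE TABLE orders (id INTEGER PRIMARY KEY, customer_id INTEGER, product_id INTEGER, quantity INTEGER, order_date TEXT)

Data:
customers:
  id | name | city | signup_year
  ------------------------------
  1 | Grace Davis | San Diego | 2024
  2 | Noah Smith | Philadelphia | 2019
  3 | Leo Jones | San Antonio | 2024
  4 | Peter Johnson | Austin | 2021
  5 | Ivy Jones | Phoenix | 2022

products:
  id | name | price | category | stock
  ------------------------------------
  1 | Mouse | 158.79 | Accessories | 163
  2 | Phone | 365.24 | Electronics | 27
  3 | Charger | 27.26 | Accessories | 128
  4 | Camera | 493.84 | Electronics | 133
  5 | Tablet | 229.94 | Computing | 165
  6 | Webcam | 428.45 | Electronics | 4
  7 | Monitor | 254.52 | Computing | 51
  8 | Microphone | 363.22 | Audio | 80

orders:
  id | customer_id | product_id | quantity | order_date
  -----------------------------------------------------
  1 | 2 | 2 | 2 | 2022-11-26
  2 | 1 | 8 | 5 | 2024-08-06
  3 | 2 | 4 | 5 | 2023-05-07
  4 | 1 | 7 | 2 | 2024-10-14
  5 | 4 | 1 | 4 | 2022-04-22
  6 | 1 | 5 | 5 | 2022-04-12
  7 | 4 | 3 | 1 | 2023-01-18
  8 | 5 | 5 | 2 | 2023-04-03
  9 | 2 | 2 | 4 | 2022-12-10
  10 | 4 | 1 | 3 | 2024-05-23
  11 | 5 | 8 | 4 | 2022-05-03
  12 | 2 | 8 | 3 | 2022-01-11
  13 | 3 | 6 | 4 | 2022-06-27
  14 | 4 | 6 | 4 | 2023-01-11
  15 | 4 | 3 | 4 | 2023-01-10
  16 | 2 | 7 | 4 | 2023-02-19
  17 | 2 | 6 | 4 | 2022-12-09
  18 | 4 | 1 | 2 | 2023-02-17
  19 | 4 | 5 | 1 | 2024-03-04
SELECT name, signup_year FROM customers ORDER BY signup_year DESC LIMIT 1

Execution result:
name | signup_year
Grace Davis | 2024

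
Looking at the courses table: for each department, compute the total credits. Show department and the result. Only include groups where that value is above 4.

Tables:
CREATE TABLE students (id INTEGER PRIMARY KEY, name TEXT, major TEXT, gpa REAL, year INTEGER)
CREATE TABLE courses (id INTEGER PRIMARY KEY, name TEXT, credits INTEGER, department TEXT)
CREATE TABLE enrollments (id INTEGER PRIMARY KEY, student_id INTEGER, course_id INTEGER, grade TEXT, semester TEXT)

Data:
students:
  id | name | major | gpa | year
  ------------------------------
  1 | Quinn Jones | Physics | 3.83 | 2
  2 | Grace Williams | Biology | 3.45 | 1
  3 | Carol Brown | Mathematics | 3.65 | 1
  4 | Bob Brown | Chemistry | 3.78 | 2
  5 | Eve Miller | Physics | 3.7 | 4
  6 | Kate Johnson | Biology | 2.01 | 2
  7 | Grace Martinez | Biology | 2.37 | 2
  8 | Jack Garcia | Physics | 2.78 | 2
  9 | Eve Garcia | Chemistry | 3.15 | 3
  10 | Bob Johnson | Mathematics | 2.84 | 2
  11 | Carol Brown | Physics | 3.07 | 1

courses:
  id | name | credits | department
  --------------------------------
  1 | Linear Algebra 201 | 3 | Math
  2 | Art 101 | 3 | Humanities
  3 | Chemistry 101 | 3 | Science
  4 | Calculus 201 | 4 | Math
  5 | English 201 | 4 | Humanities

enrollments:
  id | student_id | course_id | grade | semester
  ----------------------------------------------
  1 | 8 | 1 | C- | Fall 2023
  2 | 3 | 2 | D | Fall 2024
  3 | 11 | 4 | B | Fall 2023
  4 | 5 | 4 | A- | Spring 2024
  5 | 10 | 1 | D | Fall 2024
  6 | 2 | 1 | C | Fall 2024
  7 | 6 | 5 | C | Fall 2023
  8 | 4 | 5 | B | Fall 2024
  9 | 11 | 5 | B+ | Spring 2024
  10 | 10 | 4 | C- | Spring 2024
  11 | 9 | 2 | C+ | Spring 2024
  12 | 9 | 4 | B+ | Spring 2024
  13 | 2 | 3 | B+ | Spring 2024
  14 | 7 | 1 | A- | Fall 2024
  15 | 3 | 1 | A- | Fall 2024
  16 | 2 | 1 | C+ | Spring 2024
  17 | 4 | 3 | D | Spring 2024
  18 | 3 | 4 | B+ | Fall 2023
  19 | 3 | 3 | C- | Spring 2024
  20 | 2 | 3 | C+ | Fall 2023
SELECT department, SUM(credits) AS sum_credits FROM courses GROUP BY department HAVING SUM(credits) > 4

Execution result:
department | sum_credits
Humanities | 7
Math | 7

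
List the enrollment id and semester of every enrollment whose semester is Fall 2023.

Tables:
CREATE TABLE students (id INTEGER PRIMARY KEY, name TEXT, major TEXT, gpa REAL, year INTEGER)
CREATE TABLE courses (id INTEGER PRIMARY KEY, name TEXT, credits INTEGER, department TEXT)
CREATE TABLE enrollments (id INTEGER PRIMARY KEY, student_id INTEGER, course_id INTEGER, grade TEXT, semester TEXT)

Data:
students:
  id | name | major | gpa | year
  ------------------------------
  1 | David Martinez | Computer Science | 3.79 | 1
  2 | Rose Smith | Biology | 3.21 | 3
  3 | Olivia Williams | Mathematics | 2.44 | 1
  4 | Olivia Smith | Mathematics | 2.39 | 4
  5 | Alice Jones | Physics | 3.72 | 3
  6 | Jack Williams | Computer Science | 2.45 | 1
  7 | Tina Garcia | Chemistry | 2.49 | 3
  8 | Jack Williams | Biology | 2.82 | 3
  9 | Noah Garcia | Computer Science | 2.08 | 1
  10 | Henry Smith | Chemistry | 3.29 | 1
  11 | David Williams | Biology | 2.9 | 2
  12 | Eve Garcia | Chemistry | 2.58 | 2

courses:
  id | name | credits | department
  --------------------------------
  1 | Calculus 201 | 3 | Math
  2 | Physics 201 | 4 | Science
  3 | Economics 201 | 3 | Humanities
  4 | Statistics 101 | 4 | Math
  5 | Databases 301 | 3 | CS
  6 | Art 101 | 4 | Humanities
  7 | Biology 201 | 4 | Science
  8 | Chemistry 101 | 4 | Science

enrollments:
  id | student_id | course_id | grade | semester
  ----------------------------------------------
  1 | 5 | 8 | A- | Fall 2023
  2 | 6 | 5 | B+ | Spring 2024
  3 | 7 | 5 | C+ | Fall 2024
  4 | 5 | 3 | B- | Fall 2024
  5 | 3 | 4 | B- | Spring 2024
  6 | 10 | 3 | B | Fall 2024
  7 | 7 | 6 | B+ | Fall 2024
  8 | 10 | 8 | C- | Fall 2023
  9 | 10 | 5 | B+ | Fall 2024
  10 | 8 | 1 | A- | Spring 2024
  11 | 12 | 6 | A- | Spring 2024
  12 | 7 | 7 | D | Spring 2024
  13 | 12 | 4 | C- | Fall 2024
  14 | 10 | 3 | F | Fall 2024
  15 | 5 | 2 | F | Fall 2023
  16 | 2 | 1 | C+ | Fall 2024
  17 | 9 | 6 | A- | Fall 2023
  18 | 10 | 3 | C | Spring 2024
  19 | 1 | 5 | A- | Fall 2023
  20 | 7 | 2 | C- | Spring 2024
SELECT id, semester FROM enrollments WHERE semester = 'Fall 2023'

Execution result:
id | semester
1 | Fall 2023
8 | Fall 2023
15 | Fall 2023
17 | Fall 2023
19 | Fall 2023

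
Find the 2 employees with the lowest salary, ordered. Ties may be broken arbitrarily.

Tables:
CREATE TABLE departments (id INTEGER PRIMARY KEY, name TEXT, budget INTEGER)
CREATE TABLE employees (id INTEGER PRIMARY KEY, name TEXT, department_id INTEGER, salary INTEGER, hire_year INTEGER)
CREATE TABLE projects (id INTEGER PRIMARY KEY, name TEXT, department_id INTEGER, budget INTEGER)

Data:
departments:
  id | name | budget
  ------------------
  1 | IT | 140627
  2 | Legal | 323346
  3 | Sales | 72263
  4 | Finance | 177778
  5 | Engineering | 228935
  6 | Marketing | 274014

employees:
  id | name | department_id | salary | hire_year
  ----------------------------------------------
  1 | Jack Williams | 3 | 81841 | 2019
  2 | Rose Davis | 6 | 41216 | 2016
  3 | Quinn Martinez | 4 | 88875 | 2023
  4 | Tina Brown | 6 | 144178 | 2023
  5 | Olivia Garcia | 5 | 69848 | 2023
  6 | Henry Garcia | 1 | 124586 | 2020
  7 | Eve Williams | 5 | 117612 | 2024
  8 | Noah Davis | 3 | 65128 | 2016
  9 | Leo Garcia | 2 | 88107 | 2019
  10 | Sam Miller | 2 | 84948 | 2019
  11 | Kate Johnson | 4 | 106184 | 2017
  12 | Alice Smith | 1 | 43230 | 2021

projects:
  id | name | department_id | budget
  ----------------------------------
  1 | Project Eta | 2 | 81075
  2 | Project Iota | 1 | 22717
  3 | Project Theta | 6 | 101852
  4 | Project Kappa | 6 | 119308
SELECT name, salary FROM employees ORDER BY salary ASC LIMIT 2

Execution result:
name | salary
Rose Davis | 41216
Alice Smith | 43230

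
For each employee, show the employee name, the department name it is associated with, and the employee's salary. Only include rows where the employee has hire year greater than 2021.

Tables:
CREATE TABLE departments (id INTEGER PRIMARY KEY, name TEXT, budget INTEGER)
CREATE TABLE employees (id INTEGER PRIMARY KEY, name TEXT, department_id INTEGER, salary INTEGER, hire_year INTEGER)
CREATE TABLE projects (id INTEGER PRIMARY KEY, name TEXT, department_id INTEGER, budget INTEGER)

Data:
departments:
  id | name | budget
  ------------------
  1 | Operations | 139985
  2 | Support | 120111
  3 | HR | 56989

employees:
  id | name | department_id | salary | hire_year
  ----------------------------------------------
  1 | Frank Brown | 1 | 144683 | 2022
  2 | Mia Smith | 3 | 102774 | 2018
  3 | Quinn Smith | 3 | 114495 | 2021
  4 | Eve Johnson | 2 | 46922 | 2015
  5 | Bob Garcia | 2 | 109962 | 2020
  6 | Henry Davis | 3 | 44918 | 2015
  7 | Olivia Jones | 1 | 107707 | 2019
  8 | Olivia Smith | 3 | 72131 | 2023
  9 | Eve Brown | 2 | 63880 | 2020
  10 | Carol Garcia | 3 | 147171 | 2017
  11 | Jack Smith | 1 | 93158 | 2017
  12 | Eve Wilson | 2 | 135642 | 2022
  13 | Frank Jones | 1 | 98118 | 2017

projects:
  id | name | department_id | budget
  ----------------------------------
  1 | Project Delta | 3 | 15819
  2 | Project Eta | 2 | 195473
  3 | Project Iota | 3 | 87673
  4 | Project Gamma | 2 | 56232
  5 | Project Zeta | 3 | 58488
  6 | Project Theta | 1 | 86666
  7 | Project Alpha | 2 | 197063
SELECT c.name, p.name AS department, c.salary FROM employees c JOIN departments p ON c.department_id = p.id WHERE c.hire_year > 2021

Execution result:
name | department | salary
Frank Brown | Operations | 144683
Olivia Smith | HR | 72131
Eve Wilson | Support | 135642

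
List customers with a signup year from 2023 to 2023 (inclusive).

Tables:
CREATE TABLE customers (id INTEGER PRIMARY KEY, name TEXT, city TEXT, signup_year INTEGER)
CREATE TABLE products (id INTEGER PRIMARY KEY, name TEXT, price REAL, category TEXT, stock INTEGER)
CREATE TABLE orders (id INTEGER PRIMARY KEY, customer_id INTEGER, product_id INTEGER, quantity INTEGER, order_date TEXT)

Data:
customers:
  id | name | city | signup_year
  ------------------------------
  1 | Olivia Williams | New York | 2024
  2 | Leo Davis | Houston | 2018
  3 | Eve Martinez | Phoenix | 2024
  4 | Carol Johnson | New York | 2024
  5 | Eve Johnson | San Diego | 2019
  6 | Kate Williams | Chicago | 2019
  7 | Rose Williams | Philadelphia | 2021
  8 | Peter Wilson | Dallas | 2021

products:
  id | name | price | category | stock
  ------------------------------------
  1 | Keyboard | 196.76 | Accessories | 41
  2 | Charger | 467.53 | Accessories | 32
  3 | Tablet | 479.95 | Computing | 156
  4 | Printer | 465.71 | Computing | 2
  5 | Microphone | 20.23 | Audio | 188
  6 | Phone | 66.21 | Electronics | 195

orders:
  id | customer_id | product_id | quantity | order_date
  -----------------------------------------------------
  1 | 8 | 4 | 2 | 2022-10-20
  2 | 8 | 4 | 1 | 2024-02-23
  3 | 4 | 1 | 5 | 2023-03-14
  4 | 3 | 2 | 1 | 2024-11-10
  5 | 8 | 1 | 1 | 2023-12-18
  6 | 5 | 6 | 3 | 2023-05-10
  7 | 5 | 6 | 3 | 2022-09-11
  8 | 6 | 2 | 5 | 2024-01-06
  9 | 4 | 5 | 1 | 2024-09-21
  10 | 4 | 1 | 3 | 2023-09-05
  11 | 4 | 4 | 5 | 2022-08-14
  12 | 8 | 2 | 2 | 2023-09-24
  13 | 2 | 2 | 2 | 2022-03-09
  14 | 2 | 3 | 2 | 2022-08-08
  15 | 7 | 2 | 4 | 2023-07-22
SELECT name, signup_year FROM customers WHERE signup_year BETWEEN 2023 AND 2023

Execution result:
(no rows)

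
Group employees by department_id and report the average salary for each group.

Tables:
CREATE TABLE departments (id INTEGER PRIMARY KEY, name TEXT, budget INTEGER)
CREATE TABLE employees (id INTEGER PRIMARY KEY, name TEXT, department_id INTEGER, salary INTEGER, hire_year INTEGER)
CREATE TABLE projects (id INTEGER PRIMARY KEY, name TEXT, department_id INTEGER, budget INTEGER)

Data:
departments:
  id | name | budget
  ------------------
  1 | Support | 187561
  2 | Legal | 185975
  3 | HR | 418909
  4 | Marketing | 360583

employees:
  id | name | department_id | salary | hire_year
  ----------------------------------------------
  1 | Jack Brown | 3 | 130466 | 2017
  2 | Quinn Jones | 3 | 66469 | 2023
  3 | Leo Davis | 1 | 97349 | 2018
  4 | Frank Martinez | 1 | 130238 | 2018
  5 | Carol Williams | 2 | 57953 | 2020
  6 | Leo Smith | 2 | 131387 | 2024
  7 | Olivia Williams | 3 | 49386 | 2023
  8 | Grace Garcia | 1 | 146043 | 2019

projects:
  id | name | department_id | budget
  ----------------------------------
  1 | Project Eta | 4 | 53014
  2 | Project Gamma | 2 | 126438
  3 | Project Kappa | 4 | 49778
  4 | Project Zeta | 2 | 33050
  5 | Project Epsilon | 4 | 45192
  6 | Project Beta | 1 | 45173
SELECT department_id, AVG(salary) AS avg_salary FROM employees GROUP BY department_id

Execution result:
department_id | avg_salary
1 | 124543.33
2 | 94670.00
3 | 82107.00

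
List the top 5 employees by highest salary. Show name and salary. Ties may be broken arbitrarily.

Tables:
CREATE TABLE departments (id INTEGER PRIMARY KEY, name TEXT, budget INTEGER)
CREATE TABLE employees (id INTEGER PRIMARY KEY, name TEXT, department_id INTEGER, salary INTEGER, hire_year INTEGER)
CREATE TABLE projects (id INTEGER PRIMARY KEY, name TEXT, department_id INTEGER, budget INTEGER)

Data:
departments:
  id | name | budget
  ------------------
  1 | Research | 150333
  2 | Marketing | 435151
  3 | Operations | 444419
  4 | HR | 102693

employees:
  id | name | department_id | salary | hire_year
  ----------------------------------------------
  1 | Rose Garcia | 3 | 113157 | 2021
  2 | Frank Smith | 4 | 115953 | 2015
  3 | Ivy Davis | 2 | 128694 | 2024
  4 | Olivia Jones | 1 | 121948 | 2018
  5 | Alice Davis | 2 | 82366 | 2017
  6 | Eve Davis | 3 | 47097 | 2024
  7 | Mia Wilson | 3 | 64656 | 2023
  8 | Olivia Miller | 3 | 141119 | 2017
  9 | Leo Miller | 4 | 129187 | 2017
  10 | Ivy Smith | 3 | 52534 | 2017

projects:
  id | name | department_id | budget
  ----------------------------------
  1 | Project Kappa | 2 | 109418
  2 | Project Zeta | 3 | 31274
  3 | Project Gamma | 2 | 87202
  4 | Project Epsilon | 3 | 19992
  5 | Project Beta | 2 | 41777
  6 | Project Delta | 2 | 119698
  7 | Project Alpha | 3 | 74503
SELECT name, salary FROM employees ORDER BY salary DESC LIMIT 5

Execution result:
name | salary
Olivia Miller | 141119
Leo Miller | 129187
Ivy Davis | 128694
Olivia Jones | 121948
Frank Smith | 115953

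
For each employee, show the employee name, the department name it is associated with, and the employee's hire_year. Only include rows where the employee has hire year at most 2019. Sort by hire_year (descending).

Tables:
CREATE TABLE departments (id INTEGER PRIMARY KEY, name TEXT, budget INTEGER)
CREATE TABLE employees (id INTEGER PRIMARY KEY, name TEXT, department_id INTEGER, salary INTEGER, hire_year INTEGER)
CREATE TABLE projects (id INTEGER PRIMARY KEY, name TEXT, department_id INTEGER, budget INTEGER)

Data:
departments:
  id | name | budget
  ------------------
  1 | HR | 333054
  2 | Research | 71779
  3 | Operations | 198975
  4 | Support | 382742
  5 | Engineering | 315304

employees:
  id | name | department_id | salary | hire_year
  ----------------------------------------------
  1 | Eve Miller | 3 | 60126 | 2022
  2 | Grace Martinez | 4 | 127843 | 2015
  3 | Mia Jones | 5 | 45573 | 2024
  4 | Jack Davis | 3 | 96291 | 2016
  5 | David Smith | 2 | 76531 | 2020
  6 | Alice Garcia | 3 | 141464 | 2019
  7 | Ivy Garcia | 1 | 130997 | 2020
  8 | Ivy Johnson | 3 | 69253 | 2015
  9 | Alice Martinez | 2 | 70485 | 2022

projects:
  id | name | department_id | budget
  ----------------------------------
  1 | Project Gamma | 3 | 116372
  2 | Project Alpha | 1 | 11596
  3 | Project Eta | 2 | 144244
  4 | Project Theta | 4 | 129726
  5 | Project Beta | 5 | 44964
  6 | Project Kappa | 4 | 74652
SELECT c.name, p.name AS department, c.hire_year FROM employees c JOIN departments p ON c.department_id = p.id WHERE c.hire_year <= 2019 ORDER BY c.hire_year DESC

Execution result:
name | department | hire_year
Alice Garcia | Operations | 2019
Jack Davis | Operations | 2016
Grace Martinez | Support | 2015
Ivy Johnson | Operations | 2015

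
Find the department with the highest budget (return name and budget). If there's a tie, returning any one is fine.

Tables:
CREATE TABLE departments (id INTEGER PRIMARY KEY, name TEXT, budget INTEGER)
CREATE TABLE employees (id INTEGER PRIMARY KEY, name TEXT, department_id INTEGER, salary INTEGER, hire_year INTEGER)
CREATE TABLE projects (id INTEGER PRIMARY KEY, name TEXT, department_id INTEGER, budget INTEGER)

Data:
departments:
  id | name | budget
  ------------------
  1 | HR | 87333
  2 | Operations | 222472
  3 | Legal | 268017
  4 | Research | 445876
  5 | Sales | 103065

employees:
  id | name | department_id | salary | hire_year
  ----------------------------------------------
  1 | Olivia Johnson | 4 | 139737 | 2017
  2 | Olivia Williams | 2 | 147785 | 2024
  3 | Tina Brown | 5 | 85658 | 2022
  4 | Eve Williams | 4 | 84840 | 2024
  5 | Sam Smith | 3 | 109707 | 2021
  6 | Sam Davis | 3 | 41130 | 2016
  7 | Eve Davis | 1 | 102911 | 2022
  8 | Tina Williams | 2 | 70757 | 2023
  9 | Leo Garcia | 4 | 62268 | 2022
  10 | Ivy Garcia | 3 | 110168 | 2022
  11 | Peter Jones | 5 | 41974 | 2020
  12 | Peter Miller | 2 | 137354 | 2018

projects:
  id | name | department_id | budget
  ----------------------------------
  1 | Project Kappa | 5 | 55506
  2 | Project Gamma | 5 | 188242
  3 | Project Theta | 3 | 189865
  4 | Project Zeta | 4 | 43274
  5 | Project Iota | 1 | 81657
SELECT name, budget FROM departments ORDER BY budget DESC LIMIT 1

Execution result:
name | budget
Research | 445876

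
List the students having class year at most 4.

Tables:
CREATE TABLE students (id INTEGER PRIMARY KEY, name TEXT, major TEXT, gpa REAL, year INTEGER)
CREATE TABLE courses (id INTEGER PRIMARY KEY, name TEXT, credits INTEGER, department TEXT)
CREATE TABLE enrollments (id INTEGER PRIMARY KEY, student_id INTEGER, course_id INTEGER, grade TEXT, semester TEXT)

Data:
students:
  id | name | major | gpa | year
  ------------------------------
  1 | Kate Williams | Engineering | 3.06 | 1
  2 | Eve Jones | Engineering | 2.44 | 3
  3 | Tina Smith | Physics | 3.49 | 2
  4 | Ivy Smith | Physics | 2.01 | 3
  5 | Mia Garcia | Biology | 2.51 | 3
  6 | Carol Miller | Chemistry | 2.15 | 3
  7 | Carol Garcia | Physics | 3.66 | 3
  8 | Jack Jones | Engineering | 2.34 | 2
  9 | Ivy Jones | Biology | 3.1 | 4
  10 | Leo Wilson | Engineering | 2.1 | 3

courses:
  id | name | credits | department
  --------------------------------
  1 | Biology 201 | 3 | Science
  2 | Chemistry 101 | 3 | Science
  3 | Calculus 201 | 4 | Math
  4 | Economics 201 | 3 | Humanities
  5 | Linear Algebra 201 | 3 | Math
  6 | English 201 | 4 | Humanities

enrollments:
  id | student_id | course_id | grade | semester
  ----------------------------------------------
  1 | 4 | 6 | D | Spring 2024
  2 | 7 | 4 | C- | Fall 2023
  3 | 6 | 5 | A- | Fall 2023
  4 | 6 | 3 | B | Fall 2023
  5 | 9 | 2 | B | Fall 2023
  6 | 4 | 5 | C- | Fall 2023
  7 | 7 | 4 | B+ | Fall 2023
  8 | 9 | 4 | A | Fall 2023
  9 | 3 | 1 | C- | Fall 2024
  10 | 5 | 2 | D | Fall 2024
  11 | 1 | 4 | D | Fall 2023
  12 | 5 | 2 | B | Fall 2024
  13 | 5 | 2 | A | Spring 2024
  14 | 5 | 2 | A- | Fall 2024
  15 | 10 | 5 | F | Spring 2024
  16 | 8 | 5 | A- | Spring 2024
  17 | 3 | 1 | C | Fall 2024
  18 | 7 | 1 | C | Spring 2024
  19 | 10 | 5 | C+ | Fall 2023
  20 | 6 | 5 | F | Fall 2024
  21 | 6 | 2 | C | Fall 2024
SELECT name, year FROM students WHERE year <= 4

Execution result:
name | year
Kate Williams | 1
Eve Jones | 3
Tina Smith | 2
Ivy Smith | 3
Mia Garcia | 3
Carol Miller | 3
Carol Garcia | 3
Jack Jones | 2
Ivy Jones | 4
Leo Wilson | 3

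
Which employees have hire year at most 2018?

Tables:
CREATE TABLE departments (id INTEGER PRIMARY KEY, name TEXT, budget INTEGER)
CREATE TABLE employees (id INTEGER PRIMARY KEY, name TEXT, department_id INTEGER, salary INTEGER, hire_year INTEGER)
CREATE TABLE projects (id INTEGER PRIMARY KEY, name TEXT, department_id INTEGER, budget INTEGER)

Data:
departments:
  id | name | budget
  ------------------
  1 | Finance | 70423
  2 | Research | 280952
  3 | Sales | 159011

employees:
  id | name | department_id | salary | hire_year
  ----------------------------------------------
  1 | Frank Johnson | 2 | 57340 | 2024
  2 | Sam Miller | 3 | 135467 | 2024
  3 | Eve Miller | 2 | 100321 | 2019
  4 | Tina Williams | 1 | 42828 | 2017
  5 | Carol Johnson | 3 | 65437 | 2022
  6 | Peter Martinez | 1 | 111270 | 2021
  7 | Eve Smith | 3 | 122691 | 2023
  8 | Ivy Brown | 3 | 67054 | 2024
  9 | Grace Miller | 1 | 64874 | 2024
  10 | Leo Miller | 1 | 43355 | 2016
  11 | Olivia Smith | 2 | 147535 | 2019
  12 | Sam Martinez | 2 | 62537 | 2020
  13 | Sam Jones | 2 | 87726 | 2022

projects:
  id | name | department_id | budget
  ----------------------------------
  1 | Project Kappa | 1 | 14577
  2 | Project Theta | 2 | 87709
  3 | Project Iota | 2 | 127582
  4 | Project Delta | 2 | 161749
SELECT name, hire_year FROM employees WHERE hire_year <= 2018

Execution result:
name | hire_year
Tina Williams | 2017
Leo Miller | 2016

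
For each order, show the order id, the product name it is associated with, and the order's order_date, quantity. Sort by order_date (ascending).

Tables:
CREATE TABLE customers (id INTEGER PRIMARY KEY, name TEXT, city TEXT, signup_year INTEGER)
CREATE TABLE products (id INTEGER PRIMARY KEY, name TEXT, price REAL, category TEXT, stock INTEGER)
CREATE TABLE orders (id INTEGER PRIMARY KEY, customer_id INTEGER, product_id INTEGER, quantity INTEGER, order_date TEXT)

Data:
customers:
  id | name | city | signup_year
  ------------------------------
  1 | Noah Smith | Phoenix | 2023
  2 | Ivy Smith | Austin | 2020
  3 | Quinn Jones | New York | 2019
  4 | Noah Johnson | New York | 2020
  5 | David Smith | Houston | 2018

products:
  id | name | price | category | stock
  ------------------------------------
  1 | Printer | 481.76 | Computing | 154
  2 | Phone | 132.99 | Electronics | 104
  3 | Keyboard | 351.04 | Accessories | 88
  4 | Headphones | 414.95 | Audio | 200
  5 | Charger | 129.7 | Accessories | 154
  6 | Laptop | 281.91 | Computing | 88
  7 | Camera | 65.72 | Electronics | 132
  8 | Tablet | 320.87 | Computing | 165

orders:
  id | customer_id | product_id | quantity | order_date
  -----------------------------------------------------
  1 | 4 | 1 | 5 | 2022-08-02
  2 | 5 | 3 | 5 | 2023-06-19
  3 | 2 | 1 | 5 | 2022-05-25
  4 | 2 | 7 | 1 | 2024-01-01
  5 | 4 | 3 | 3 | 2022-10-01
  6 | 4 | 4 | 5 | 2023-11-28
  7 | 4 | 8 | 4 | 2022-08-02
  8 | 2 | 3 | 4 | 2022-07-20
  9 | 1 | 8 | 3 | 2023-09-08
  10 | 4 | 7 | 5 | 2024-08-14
SELECT c.id, p.name AS product, c.order_date, c.quantity FROM orders c JOIN products p ON c.product_id = p.id ORDER BY c.order_date ASC

Execution result:
id | product | order_date | quantity
3 | Printer | 2022-05-25 | 5
8 | Keyboard | 2022-07-20 | 4
1 | Printer | 2022-08-02 | 5
7 | Tablet | 2022-08-02 | 4
5 | Keyboard | 2022-10-01 | 3
2 | Keyboard | 2023-06-19 | 5
9 | Tablet | 2023-09-08 | 3
6 | Headphones | 2023-11-28 | 5
4 | Camera | 2024-01-01 | 1
10 | Camera | 2024-08-14 | 5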